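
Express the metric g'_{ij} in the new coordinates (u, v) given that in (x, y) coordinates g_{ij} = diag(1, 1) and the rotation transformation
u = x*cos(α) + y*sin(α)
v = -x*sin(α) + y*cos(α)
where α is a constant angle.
Invert the transformation: x = u*cos(α) - v*sin(α), y = u*sin(α) + v*cos(α)
g'_{ij} = (∂x^k/∂x'^i)(∂x^l/∂x'^j) g_{kl}; with g_{kl} = δ_{kl} this is Σ_k (∂x^k/∂x'^i)(∂x^k/∂x'^j).
Jacobian: ∂x/∂u = cos(α), ∂x/∂v = -sin(α), ∂y/∂u = sin(α), ∂y/∂v = cos(α)
g'_{uu} = (cos(α))(cos(α)) + (sin(α))(sin(α)) = 1
g'_{uv} = (cos(α))(-sin(α)) + (sin(α))(cos(α)) = 0
g'_{vv} = (-sin(α))(-sin(α)) + (cos(α))(cos(α)) = 1
g'_{ij} = diag(1, 1)
The Euclidean metric is invariant under rotations.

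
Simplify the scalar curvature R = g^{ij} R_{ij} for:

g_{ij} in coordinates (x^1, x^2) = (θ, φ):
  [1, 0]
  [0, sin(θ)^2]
Non-zero Christoffel symbols (Γ^k_{ij} = Γ^k_{ji}):
Γ^θ_{φ φ} = -sin(2*θ)/2
Γ^φ_{θ φ} = 1/tan(θ)
Ricci tensor (R_{ij} = R^k_{ikj}): R_{θθ} = 1, R_{θφ} = 0, R_{φφ} = sin(θ)^2
Inverse metric: g^{θθ} = 1, g^{φφ} = 1/sin(θ)^2
R = g^{ij} R_{ij} = (1)(1) + (1/sin(θ)^2)(sin(θ)^2) = 2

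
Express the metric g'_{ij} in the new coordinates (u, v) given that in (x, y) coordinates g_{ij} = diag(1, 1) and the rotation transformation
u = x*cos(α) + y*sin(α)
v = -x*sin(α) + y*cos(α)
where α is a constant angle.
Invert the transformation: x = u*cos(α) - v*sin(α), y = u*sin(α) + v*cos(α)
g'_{ij} = (∂x^k/∂x'^i)(∂x^l/∂x'^j) g_{kl}; with g_{kl} = δ_{kl} this is Σ_k (∂x^k/∂x'^i)(∂x^k/∂x'^j).
Jacobian: ∂x/∂u = cos(α), ∂x/∂v = -sin(α), ∂y/∂u = sin(α), ∂y/∂v = cos(α)
g'_{uu} = (cos(α))(cos(α)) + (sin(α))(sin(α)) = 1
g'_{uv} = (cos(α))(-sin(α)) + (sin(α))(cos(α)) = 0
g'_{vv} = (-sin(α))(-sin(α)) + (cos(α))(cos(α)) = 1
g'_{ij} = diag(1, 1)
The Euclidean metric is invariant under rotations.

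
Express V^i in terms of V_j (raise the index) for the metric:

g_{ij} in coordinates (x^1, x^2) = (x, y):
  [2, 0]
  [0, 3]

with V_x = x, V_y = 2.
Inverse metric (diagonal): g^{xx} = 1/2, g^{yy} = 1/3
V^i = g^{ij} V_j:
V^x = (1/2)(x) + (0)(2) = x/2
V^y = (0)(x) + (1/3)(2) = 2/3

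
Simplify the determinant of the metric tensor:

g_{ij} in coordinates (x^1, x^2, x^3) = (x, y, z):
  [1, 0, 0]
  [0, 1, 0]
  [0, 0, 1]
Diagonal metric: det(g) = g_{11}·g_{22}·g_{33}
= (1)·(1)·(1)
det(g) = 1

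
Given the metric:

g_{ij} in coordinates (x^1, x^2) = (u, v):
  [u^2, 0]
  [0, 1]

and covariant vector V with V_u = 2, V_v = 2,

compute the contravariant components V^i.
Inverse metric (diagonal): g^{uu} = 1/u^2, g^{vv} = 1
V^i = g^{ij} V_j:
V^u = (1/u^2)(2) + (0)(2) = 2/u^2
V^v = (0)(2) + (1)(2) = 2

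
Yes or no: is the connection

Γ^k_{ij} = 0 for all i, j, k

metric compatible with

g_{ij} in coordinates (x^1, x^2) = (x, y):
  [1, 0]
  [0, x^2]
Using ∇_k g_{ij} = ∂_k g_{ij} - Γ^m_{ki} g_{mj} - Γ^m_{kj} g_{im}:
∇_x g_{yy} = (2*x) - (0) - (0) = 2*x ≠ 0
So the connection is not metric compatible (it is not the Levi-Civita connection).
No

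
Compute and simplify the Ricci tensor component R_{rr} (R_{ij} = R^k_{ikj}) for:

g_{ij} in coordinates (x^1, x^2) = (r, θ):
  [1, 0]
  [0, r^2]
Non-zero Christoffel symbols (Γ^k_{ij} = Γ^k_{ji}):
Γ^r_{θ θ} = -r
Γ^θ_{r θ} = 1/r
R^r_{r r r} = 0 (a repeated index in an antisymmetric pair)
R^θ_{r θ r} = ∂_θ Γ^θ_{r r} - ∂_r Γ^θ_{r θ} + Γ^θ_{θ m} Γ^m_{r r} - Γ^θ_{r m} Γ^m_{r θ}
  = (0) - (-1/r^2) + (0) - (1/r^2) = 0
R_{rr} = R^r_{r r r} + R^θ_{r θ r} = (0) + (0) = 0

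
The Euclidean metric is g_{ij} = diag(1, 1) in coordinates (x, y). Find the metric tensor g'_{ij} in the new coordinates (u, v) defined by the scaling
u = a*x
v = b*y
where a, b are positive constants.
Invert the transformation: x = u/a, y = v/b
g'_{ij} = (∂x^k/∂x'^i)(∂x^l/∂x'^j) g_{kl}; with g_{kl} = δ_{kl} this is Σ_k (∂x^k/∂x'^i)(∂x^k/∂x'^j).
Jacobian: ∂x/∂u = 1/a, ∂x/∂v = 0, ∂y/∂u = 0, ∂y/∂v = 1/b
g'_{uu} = (1/a)(1/a) + (0)(0) = 1/a^2
g'_{uv} = (1/a)(0) + (0)(1/b) = 0
g'_{vv} = (0)(0) + (1/b)(1/b) = 1/b^2
g'_{ij} = diag(1/a^2, 1/b^2)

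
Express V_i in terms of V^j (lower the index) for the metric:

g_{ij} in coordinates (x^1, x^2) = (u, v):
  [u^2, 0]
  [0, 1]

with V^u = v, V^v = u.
V_i = g_{ij} V^j:
V_u = (u^2)(v) + (0)(u) = u^2*v
V_v = (0)(v) + (1)(u) = u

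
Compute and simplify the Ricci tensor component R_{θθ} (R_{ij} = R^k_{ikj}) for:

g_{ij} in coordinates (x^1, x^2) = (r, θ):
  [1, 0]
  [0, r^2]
Non-zero Christoffel symbols (Γ^k_{ij} = Γ^k_{ji}):
Γ^r_{θ θ} = -r
Γ^θ_{r θ} = 1/r
R^r_{θ r θ} = ∂_r Γ^r_{θ θ} - ∂_θ Γ^r_{θ r} + Γ^r_{r m} Γ^m_{θ θ} - Γ^r_{θ m} Γ^m_{θ r}
  = (-1) - (0) + (0) - (-1) = 0
R^θ_{θ θ θ} = 0 (a repeated index in an antisymmetric pair)
R_{θθ} = R^r_{θ r θ} + R^θ_{θ θ θ} = (0) + (0) = 0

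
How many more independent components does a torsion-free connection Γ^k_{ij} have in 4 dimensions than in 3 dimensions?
Independent components in n dimensions: n × n(n+1)/2 = n^2(n+1)/2.
4D: 4 × 10 = 40
3D: 3 × 6 = 18
Difference = 40 - 18 = 22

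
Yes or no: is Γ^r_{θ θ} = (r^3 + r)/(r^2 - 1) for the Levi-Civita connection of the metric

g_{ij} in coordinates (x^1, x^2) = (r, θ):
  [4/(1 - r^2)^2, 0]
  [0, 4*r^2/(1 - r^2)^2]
Γ^r_{θ θ} = (1/2) g^{rr} (∂_θ g_{rθ} + ∂_θ g_{rθ} - ∂_r g_{θθ}) = (1/2)((1 - r^2)^2/4)((0) + (0) - (-8*(r^3 + r)/(r^2 - 1)^3)) = (r^3 + r)/(r^2 - 1)
This equals the proposed value (r^3 + r)/(r^2 - 1).
Yes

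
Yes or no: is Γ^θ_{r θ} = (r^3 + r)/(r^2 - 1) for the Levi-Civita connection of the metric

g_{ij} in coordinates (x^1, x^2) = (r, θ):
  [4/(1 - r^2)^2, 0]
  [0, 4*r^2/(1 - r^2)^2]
Γ^θ_{r θ} = (1/2) g^{θθ} (∂_r g_{θθ} + ∂_θ g_{θr} - ∂_θ g_{rθ}) = (1/2)((1 - r^2)^2/(4*r^2))((-8*(r^3 + r)/(r^2 - 1)^3) + (0) - (0)) = (-r^2 - 1)/(r^3 - r)
This differs from the proposed value (r^3 + r)/(r^2 - 1).
No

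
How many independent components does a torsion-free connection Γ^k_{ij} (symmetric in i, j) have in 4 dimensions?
Γ^k_{ij} has n choices for the upper index and n(n+1)/2 independent symmetric lower index pairs.
Total = 4 × 4×5/2 = 4 × 10 = 40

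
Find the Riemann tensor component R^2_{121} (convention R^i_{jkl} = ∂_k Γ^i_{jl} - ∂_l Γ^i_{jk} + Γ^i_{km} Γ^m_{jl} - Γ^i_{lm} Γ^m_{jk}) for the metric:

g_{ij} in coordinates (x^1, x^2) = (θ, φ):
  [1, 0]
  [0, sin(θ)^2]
Non-zero Christoffel symbols (Γ^k_{ij} = Γ^k_{ji}):
Γ^θ_{φ φ} = -sin(2*θ)/2
Γ^φ_{θ φ} = 1/tan(θ)
R^φ_{θ φ θ} = ∂_φ Γ^φ_{θ θ} - ∂_θ Γ^φ_{θ φ} + Γ^φ_{φ m} Γ^m_{θ θ} - Γ^φ_{θ m} Γ^m_{θ φ}
  = (0) - (-1/sin(θ)^2) + (0) - (1/tan(θ)^2) = 1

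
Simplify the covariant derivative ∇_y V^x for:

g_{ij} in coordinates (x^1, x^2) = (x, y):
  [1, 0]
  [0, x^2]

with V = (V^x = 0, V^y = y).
Non-zero Christoffel symbols:
Γ^x_{y y} = -x
Γ^y_{x y} = 1/x
∇_y V^x = ∂_y V^x + Γ^x_{y j} V^j
  = (0) + (0)(0) + (-x)(y)
  = -x*y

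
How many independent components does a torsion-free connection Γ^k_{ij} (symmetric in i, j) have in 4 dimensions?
Γ^k_{ij} has n choices for the upper index and n(n+1)/2 independent symmetric lower index pairs.
Total = 4 × 4×5/2 = 4 × 10 = 40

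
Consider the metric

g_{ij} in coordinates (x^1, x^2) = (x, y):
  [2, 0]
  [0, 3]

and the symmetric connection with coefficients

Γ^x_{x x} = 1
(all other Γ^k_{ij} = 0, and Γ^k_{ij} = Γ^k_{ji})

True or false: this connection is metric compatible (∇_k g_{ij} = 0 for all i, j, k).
Using ∇_k g_{ij} = ∂_k g_{ij} - Γ^m_{ki} g_{mj} - Γ^m_{kj} g_{im}:
∇_x g_{xx} = (0) - (2) - (2) = -4 ≠ 0
So the connection is not metric compatible (it is not the Levi-Civita connection).
False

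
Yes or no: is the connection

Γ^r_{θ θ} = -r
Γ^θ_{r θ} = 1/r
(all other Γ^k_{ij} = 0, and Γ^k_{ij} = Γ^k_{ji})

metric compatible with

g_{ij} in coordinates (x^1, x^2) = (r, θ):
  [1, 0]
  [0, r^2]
Using ∇_k g_{ij} = ∂_k g_{ij} - Γ^m_{ki} g_{mj} - Γ^m_{kj} g_{im}:
e.g. ∇_r g_{θθ} = (2*r) - (r) - (r) = 0
Every component ∇_k g_{ij} vanishes: the connection is metric compatible.
Yes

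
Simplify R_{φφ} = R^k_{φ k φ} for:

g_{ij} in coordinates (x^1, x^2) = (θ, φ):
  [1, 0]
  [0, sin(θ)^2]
Non-zero Christoffel symbols (Γ^k_{ij} = Γ^k_{ji}):
Γ^θ_{φ φ} = -sin(2*θ)/2
Γ^φ_{θ φ} = 1/tan(θ)
R^θ_{φ θ φ} = ∂_θ Γ^θ_{φ φ} - ∂_φ Γ^θ_{φ θ} + Γ^θ_{θ m} Γ^m_{φ φ} - Γ^θ_{φ m} Γ^m_{φ θ}
  = (-cos(2*θ)) - (0) + (0) - (-cos(θ)^2) = sin(θ)^2
R^φ_{φ φ φ} = 0 (a repeated index in an antisymmetric pair)
R_{φφ} = R^θ_{φ θ φ} + R^φ_{φ φ φ} = (sin(θ)^2) + (0) = sin(θ)^2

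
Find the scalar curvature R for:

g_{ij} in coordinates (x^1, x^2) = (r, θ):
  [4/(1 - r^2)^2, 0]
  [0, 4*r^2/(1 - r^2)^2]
Non-zero Christoffel symbols (Γ^k_{ij} = Γ^k_{ji}):
Γ^r_{r r} = 2*r/(1 - r^2)
Γ^r_{θ θ} = (r^3 + r)/(r^2 - 1)
Γ^θ_{r θ} = (-r^2 - 1)/(r^3 - r)
Ricci tensor (R_{ij} = R^k_{ikj}): R_{rr} = -4/(r^2 - 1)^2, R_{rθ} = 0, R_{θθ} = -4*r^2/(r^2 - 1)^2
Inverse metric: g^{rr} = (1 - r^2)^2/4, g^{θθ} = (1 - r^2)^2/(4*r^2)
R = g^{ij} R_{ij} = ((1 - r^2)^2/4)(-4/(r^2 - 1)^2) + ((1 - r^2)^2/(4*r^2))(-4*r^2/(r^2 - 1)^2) = -2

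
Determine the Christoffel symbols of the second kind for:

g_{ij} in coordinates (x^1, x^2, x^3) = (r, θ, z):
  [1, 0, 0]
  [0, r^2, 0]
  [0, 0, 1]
Using Γ^k_{ij} = (1/2) g^{km} (∂_i g_{mj} + ∂_j g_{mi} - ∂_m g_{ij}); the metric is diagonal, so only the m = k term contributes.
Non-zero symbols (using the symmetry Γ^k_{ij} = Γ^k_{ji}):
Γ^r_{θ θ} = (1/2) g^{rr} (∂_θ g_{rθ} + ∂_θ g_{rθ} - ∂_r g_{θθ}) = (1/2)(1)((0) + (0) - (2*r)) = -r
Γ^θ_{r θ} = (1/2) g^{θθ} (∂_r g_{θθ} + ∂_θ g_{θr} - ∂_θ g_{rθ}) = (1/2)(1/r^2)((2*r) + (0) - (0)) = 1/r
All other Christoffel symbols are zero.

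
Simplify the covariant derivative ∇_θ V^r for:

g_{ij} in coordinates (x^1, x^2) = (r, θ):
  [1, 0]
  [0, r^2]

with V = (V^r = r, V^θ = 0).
Non-zero Christoffel symbols:
Γ^r_{θ θ} = -r
Γ^θ_{r θ} = 1/r
∇_θ V^r = ∂_θ V^r + Γ^r_{θ j} V^j
  = (0) + (0)(r) + (-r)(0)
  = 0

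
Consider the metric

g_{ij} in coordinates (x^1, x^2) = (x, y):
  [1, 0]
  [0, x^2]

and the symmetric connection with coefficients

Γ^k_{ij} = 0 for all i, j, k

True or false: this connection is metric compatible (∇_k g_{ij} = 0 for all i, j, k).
Using ∇_k g_{ij} = ∂_k g_{ij} - Γ^m_{ki} g_{mj} - Γ^m_{kj} g_{im}:
∇_x g_{yy} = (2*x) - (0) - (0) = 2*x ≠ 0
So the connection is not metric compatible (it is not the Levi-Civita connection).
False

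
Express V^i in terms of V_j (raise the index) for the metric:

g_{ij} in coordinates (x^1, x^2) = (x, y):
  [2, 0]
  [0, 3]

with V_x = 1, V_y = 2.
Inverse metric (diagonal): g^{xx} = 1/2, g^{yy} = 1/3
V^i = g^{ij} V_j:
V^x = (1/2)(1) + (0)(2) = 1/2
V^y = (0)(1) + (1/3)(2) = 2/3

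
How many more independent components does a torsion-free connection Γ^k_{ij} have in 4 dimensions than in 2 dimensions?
Independent components in n dimensions: n × n(n+1)/2 = n^2(n+1)/2.
4D: 4 × 10 = 40
2D: 2 × 3 = 6
Difference = 40 - 6 = 34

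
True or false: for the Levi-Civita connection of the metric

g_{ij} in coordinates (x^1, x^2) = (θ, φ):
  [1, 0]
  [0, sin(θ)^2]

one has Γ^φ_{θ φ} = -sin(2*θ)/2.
Γ^φ_{θ φ} = (1/2) g^{φφ} (∂_θ g_{φφ} + ∂_φ g_{φθ} - ∂_φ g_{θφ}) = (1/2)(1/sin(θ)^2)((sin(2*θ)) + (0) - (0)) = 1/tan(θ)
This differs from the proposed value -sin(2*θ)/2.
False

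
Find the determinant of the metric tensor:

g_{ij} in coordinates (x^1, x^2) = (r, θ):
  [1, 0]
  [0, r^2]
For a 2×2 metric: det(g) = g_{11}·g_{22} - g_{12}·g_{21}
= (1)·(r^2) - (0)·(0)
= r^2 - 0
det(g) = r^2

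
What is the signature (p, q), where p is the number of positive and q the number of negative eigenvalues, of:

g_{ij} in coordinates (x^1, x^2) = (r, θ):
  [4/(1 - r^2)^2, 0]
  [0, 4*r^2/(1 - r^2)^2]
The metric is diagonal, so its eigenvalues are the diagonal entries: 4/(1 - r^2)^2, 4*r^2/(1 - r^2)^2 (at a generic point, where coordinate-dependent entries are positive).
2 positive, 0 negative.
(2, 0) - Riemannian (positive definite)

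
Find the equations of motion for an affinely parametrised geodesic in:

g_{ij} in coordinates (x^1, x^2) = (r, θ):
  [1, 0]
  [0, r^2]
Geodesic equation: d^2x^k/dλ^2 + Γ^k_{ij} (dx^i/dλ)(dx^j/dλ) = 0.
Non-zero Christoffel symbols:
Γ^r_{θ θ} = -r
Γ^θ_{r θ} = 1/r
Substituting (the symmetric pair Γ^k_{ij}, Γ^k_{ji} combines into a factor 2):
d^2r/dλ^2 - r (dθ/dλ)^2 = 0
d^2θ/dλ^2 + (2/r) (dr/dλ)(dθ/dλ) = 0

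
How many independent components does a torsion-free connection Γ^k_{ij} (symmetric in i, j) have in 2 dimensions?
Γ^k_{ij} has n choices for the upper index and n(n+1)/2 independent symmetric lower index pairs.
Total = 2 × 2×3/2 = 2 × 3 = 6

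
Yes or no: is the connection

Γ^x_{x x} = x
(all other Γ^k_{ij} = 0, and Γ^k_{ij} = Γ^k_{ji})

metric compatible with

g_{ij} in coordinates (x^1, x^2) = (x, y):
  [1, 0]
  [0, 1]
Using ∇_k g_{ij} = ∂_k g_{ij} - Γ^m_{ki} g_{mj} - Γ^m_{kj} g_{im}:
∇_x g_{xx} = (0) - (x) - (x) = -2*x ≠ 0
So the connection is not metric compatible (it is not the Levi-Civita connection).
No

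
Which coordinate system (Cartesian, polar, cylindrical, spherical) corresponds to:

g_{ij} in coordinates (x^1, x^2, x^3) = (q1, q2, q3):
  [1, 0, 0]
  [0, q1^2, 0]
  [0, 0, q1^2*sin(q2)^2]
The line element ds^2 = dq1^2 + q1^2 dq2^2 + q1^2 sin(q2)^2 dq3^2 is dr^2 + r^2 dθ^2 + r^2 sin(θ)^2 dφ^2 with q1 = r, q2 = θ, q3 = φ.
spherical coordinates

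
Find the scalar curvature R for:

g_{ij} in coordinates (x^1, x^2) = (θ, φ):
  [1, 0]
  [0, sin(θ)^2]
Non-zero Christoffel symbols (Γ^k_{ij} = Γ^k_{ji}):
Γ^θ_{φ φ} = -sin(2*θ)/2
Γ^φ_{θ φ} = 1/tan(θ)
Ricci tensor (R_{ij} = R^k_{ikj}): R_{θθ} = 1, R_{θφ} = 0, R_{φφ} = sin(θ)^2
Inverse metric: g^{θθ} = 1, g^{φφ} = 1/sin(θ)^2
R = g^{ij} R_{ij} = (1)(1) + (1/sin(θ)^2)(sin(θ)^2) = 2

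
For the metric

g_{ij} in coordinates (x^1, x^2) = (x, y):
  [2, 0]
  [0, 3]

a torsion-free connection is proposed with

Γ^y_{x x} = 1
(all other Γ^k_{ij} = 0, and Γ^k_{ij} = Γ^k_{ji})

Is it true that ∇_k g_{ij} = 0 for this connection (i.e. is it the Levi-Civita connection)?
Using ∇_k g_{ij} = ∂_k g_{ij} - Γ^m_{ki} g_{mj} - Γ^m_{kj} g_{im}:
∇_x g_{xy} = (0) - (3) - (0) = -3 ≠ 0
So the connection is not metric compatible (it is not the Levi-Civita connection).
No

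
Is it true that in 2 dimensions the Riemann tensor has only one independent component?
The number of independent components is n^2(n^2-1)/12 = 4·3/12 = 1 for n = 2 (e.g. R_{1212}).
Yes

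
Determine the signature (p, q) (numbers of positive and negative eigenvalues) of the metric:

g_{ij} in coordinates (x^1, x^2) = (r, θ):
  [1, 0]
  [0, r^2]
The metric is diagonal, so its eigenvalues are the diagonal entries: 1, r^2 (at a generic point, where coordinate-dependent entries are positive).
2 positive, 0 negative.
(2, 0) - Riemannian (positive definite)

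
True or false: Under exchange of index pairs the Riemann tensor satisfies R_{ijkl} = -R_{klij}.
The pair-exchange symmetry has a plus sign: R_{ijkl} = +R_{klij}.
False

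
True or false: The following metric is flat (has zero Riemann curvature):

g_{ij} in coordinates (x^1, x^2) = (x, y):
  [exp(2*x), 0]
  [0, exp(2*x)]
Non-zero Christoffel symbols:
Γ^x_{x x} = 1
Γ^x_{y y} = -1
Γ^y_{x y} = 1
Ricci tensor: R_{xx} = 0, R_{xy} = 0, R_{yy} = 0
All R_{ij} vanish; in 2 dimensions the Riemann tensor is fully determined by the Ricci tensor, so R^i_{jkl} = 0: the metric is flat (curvilinear coordinates on flat space).
True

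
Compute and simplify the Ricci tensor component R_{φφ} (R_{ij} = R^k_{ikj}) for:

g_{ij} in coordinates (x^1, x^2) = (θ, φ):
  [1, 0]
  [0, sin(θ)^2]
Non-zero Christoffel symbols (Γ^k_{ij} = Γ^k_{ji}):
Γ^θ_{φ φ} = -sin(2*θ)/2
Γ^φ_{θ φ} = 1/tan(θ)
R^θ_{φ θ φ} = ∂_θ Γ^θ_{φ φ} - ∂_φ Γ^θ_{φ θ} + Γ^θ_{θ m} Γ^m_{φ φ} - Γ^θ_{φ m} Γ^m_{φ θ}
  = (-cos(2*θ)) - (0) + (0) - (-cos(θ)^2) = sin(θ)^2
R^φ_{φ φ φ} = 0 (a repeated index in an antisymmetric pair)
R_{φφ} = R^θ_{φ θ φ} + R^φ_{φ φ φ} = (sin(θ)^2) + (0) = sin(θ)^2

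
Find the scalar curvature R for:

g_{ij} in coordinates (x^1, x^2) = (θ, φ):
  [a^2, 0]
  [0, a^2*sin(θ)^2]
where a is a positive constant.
Non-zero Christoffel symbols (Γ^k_{ij} = Γ^k_{ji}):
Γ^θ_{φ φ} = -sin(2*θ)/2
Γ^φ_{θ φ} = 1/tan(θ)
Ricci tensor (R_{ij} = R^k_{ikj}): R_{θθ} = 1, R_{θφ} = 0, R_{φφ} = sin(θ)^2
Inverse metric: g^{θθ} = 1/a^2, g^{φφ} = 1/(a^2*sin(θ)^2)
R = g^{ij} R_{ij} = (1/a^2)(1) + (1/(a^2*sin(θ)^2))(sin(θ)^2) = 2/a^2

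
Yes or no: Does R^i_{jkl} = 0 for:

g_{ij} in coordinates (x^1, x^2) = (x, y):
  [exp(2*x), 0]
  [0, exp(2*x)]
Non-zero Christoffel symbols:
Γ^x_{x x} = 1
Γ^x_{y y} = -1
Γ^y_{x y} = 1
Ricci tensor: R_{xx} = 0, R_{xy} = 0, R_{yy} = 0
All R_{ij} vanish; in 2 dimensions the Riemann tensor is fully determined by the Ricci tensor, so R^i_{jkl} = 0: the metric is flat (curvilinear coordinates on flat space).
Yes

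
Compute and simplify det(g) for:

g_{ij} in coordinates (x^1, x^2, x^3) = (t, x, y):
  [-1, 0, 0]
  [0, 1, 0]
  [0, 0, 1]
Diagonal metric: det(g) = g_{11}·g_{22}·g_{33}
= (-1)·(1)·(1)
det(g) = -1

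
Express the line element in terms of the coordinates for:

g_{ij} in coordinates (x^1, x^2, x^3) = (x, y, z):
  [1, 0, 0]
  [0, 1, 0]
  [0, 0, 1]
ds^2 = g_{ij} dx^i dx^j; only the non-zero components contribute.
ds^2 = dx^2 + dy^2 + dz^2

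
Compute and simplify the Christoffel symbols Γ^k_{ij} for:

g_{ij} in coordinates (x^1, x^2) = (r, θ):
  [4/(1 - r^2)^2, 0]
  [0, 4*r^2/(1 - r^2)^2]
Using Γ^k_{ij} = (1/2) g^{km} (∂_i g_{mj} + ∂_j g_{mi} - ∂_m g_{ij}); the metric is diagonal, so only the m = k term contributes.
Non-zero symbols (using the symmetry Γ^k_{ij} = Γ^k_{ji}):
Γ^r_{r r} = (1/2) g^{rr} (∂_r g_{rr} + ∂_r g_{rr} - ∂_r g_{rr}) = (1/2)((1 - r^2)^2/4)((16*r/(1 - r^2)^3) + (16*r/(1 - r^2)^3) - (16*r/(1 - r^2)^3)) = 2*r/(1 - r^2)
Γ^r_{θ θ} = (1/2) g^{rr} (∂_θ g_{rθ} + ∂_θ g_{rθ} - ∂_r g_{θθ}) = (1/2)((1 - r^2)^2/4)((0) + (0) - (-8*(r^3 + r)/(r^2 - 1)^3)) = (r^3 + r)/(r^2 - 1)
Γ^θ_{r θ} = (1/2) g^{θθ} (∂_r g_{θθ} + ∂_θ g_{θr} - ∂_θ g_{rθ}) = (1/2)((1 - r^2)^2/(4*r^2))((-8*(r^3 + r)/(r^2 - 1)^3) + (0) - (0)) = (-r^2 - 1)/(r^3 - r)
All other Christoffel symbols are zero.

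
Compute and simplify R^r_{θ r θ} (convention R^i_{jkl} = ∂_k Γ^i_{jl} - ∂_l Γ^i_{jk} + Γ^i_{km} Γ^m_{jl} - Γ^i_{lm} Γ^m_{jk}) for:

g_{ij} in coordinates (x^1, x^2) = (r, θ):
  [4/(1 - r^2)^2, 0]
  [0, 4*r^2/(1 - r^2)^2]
Non-zero Christoffel symbols (Γ^k_{ij} = Γ^k_{ji}):
Γ^r_{r r} = 2*r/(1 - r^2)
Γ^r_{θ θ} = (r^3 + r)/(r^2 - 1)
Γ^θ_{r θ} = (-r^2 - 1)/(r^3 - r)
R^r_{θ r θ} = ∂_r Γ^r_{θ θ} - ∂_θ Γ^r_{θ r} + Γ^r_{r m} Γ^m_{θ θ} - Γ^r_{θ m} Γ^m_{θ r}
  = ((r^4 - 4*r^2 - 1)/(r^2 - 1)^2) - (0) + (-2*r^2*(r^2 + 1)/(r^2 - 1)^2) - (-(r^2 + 1)^2/(r^2 - 1)^2) = -4*r^2/(r^2 - 1)^2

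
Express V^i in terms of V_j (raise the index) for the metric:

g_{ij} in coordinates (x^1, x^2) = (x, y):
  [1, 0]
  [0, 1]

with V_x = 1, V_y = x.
Inverse metric (diagonal): g^{xx} = 1, g^{yy} = 1
V^i = g^{ij} V_j:
V^x = (1)(1) + (0)(x) = 1
V^y = (0)(1) + (1)(x) = x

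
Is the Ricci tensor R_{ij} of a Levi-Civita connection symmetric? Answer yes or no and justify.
R_{ij} = R^k_{ikj}; the pair symmetry R_{kilj} = R_{ljki} gives R_{ij} = R_{ji}.
Yes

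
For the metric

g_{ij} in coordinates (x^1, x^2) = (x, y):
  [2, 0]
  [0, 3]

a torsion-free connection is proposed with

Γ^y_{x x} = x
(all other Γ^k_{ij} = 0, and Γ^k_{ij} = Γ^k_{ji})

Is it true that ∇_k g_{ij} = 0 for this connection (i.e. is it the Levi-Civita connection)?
Using ∇_k g_{ij} = ∂_k g_{ij} - Γ^m_{ki} g_{mj} - Γ^m_{kj} g_{im}:
∇_x g_{xy} = (0) - (3*x) - (0) = -3*x ≠ 0
So the connection is not metric compatible (it is not the Levi-Civita connection).
No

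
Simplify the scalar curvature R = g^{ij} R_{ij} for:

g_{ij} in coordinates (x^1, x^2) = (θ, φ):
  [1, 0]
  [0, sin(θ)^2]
Non-zero Christoffel symbols (Γ^k_{ij} = Γ^k_{ji}):
Γ^θ_{φ φ} = -sin(2*θ)/2
Γ^φ_{θ φ} = 1/tan(θ)
Ricci tensor (R_{ij} = R^k_{ikj}): R_{θθ} = 1, R_{θφ} = 0, R_{φφ} = sin(θ)^2
Inverse metric: g^{θθ} = 1, g^{φφ} = 1/sin(θ)^2
R = g^{ij} R_{ij} = (1)(1) + (1/sin(θ)^2)(sin(θ)^2) = 2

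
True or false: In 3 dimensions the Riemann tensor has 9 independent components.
n^2(n^2-1)/12 = 9·8/12 = 6 independent components for n = 3.
False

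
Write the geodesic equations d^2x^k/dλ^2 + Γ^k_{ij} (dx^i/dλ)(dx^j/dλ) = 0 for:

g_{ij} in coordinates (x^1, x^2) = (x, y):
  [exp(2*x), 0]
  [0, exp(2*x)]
Geodesic equation: d^2x^k/dλ^2 + Γ^k_{ij} (dx^i/dλ)(dx^j/dλ) = 0.
Non-zero Christoffel symbols:
Γ^x_{x x} = 1
Γ^x_{y y} = -1
Γ^y_{x y} = 1
Substituting (the symmetric pair Γ^k_{ij}, Γ^k_{ji} combines into a factor 2):
d^2x/dλ^2 + (dx/dλ)^2 - (dy/dλ)^2 = 0
d^2y/dλ^2 + 2 (dx/dλ)(dy/dλ) = 0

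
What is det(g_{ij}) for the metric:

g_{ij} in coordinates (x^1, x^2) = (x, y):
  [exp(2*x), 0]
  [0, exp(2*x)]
For a 2×2 metric: det(g) = g_{11}·g_{22} - g_{12}·g_{21}
= (exp(2*x))·(exp(2*x)) - (0)·(0)
= exp(4*x) - 0
det(g) = exp(4*x)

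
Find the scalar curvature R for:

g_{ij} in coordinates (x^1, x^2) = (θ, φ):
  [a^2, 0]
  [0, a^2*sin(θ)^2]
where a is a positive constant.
Non-zero Christoffel symbols (Γ^k_{ij} = Γ^k_{ji}):
Γ^θ_{φ φ} = -sin(2*θ)/2
Γ^φ_{θ φ} = 1/tan(θ)
Ricci tensor (R_{ij} = R^k_{ikj}): R_{θθ} = 1, R_{θφ} = 0, R_{φφ} = sin(θ)^2
Inverse metric: g^{θθ} = 1/a^2, g^{φφ} = 1/(a^2*sin(θ)^2)
R = g^{ij} R_{ij} = (1/a^2)(1) + (1/(a^2*sin(θ)^2))(sin(θ)^2) = 2/a^2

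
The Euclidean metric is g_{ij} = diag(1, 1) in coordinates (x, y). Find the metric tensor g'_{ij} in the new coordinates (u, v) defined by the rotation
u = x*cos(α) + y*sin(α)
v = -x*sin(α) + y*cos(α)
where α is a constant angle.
Invert the transformation: x = u*cos(α) - v*sin(α), y = u*sin(α) + v*cos(α)
g'_{ij} = (∂x^k/∂x'^i)(∂x^l/∂x'^j) g_{kl}; with g_{kl} = δ_{kl} this is Σ_k (∂x^k/∂x'^i)(∂x^k/∂x'^j).
Jacobian: ∂x/∂u = cos(α), ∂x/∂v = -sin(α), ∂y/∂u = sin(α), ∂y/∂v = cos(α)
g'_{uu} = (cos(α))(cos(α)) + (sin(α))(sin(α)) = 1
g'_{uv} = (cos(α))(-sin(α)) + (sin(α))(cos(α)) = 0
g'_{vv} = (-sin(α))(-sin(α)) + (cos(α))(cos(α)) = 1
g'_{ij} = diag(1, 1)
The Euclidean metric is invariant under rotations.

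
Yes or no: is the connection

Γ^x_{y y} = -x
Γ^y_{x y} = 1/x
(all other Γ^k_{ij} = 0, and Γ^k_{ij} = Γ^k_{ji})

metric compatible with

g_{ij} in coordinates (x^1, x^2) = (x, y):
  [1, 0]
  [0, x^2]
Using ∇_k g_{ij} = ∂_k g_{ij} - Γ^m_{ki} g_{mj} - Γ^m_{kj} g_{im}:
e.g. ∇_x g_{yy} = (2*x) - (x) - (x) = 0
Every component ∇_k g_{ij} vanishes: the connection is metric compatible.
Yes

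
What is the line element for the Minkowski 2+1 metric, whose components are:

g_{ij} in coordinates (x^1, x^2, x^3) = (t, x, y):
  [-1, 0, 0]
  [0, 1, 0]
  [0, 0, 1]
ds^2 = g_{ij} dx^i dx^j; only the non-zero components contribute.
ds^2 = -dt^2 + dx^2 + dy^2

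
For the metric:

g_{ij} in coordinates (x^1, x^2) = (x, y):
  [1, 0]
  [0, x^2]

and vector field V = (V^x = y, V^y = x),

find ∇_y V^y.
Non-zero Christoffel symbols:
Γ^x_{y y} = -x
Γ^y_{x y} = 1/x
∇_y V^y = ∂_y V^y + Γ^y_{y j} V^j
  = (0) + (1/x)(y) + (0)(x)
  = y/x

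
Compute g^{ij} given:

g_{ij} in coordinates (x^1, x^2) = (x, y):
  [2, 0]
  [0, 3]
The metric is diagonal, so g^{ij} is diagonal with entries 1/g_{ii}: diag(1/2, 1/3).
g^{ij}:
  [1/2, 0]
  [0, 1/3]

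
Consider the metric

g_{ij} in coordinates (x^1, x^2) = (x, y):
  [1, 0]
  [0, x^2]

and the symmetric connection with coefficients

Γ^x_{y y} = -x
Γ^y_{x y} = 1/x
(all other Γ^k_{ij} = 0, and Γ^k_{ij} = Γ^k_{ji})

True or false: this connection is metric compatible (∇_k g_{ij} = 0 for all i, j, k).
Using ∇_k g_{ij} = ∂_k g_{ij} - Γ^m_{ki} g_{mj} - Γ^m_{kj} g_{im}:
e.g. ∇_x g_{yy} = (2*x) - (x) - (x) = 0
Every component ∇_k g_{ij} vanishes: the connection is metric compatible.
True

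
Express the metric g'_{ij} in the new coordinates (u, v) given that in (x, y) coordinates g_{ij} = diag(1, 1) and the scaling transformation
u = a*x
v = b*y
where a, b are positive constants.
Invert the transformation: x = u/a, y = v/b
g'_{ij} = (∂x^k/∂x'^i)(∂x^l/∂x'^j) g_{kl}; with g_{kl} = δ_{kl} this is Σ_k (∂x^k/∂x'^i)(∂x^k/∂x'^j).
Jacobian: ∂x/∂u = 1/a, ∂x/∂v = 0, ∂y/∂u = 0, ∂y/∂v = 1/b
g'_{uu} = (1/a)(1/a) + (0)(0) = 1/a^2
g'_{uv} = (1/a)(0) + (0)(1/b) = 0
g'_{vv} = (0)(0) + (1/b)(1/b) = 1/b^2
g'_{ij} = diag(1/a^2, 1/b^2)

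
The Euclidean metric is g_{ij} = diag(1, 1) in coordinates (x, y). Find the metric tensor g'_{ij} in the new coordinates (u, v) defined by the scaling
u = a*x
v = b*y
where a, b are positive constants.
Invert the transformation: x = u/a, y = v/b
g'_{ij} = (∂x^k/∂x'^i)(∂x^l/∂x'^j) g_{kl}; with g_{kl} = δ_{kl} this is Σ_k (∂x^k/∂x'^i)(∂x^k/∂x'^j).
Jacobian: ∂x/∂u = 1/a, ∂x/∂v = 0, ∂y/∂u = 0, ∂y/∂v = 1/b
g'_{uu} = (1/a)(1/a) + (0)(0) = 1/a^2
g'_{uv} = (1/a)(0) + (0)(1/b) = 0
g'_{vv} = (0)(0) + (1/b)(1/b) = 1/b^2
g'_{ij} = diag(1/a^2, 1/b^2)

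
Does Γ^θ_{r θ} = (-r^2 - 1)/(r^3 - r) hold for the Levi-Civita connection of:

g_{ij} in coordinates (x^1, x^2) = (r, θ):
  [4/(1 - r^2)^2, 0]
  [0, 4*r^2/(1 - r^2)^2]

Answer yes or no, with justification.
Γ^θ_{r θ} = (1/2) g^{θθ} (∂_r g_{θθ} + ∂_θ g_{θr} - ∂_θ g_{rθ}) = (1/2)((1 - r^2)^2/(4*r^2))((-8*(r^3 + r)/(r^2 - 1)^3) + (0) - (0)) = (-r^2 - 1)/(r^3 - r)
This equals the proposed value (-r^2 - 1)/(r^3 - r).
Yes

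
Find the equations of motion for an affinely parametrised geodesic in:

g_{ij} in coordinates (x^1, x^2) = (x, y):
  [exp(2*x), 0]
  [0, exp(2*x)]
Geodesic equation: d^2x^k/dλ^2 + Γ^k_{ij} (dx^i/dλ)(dx^j/dλ) = 0.
Non-zero Christoffel symbols:
Γ^x_{x x} = 1
Γ^x_{y y} = -1
Γ^y_{x y} = 1
Substituting (the symmetric pair Γ^k_{ij}, Γ^k_{ji} combines into a factor 2):
d^2x/dλ^2 + (dx/dλ)^2 - (dy/dλ)^2 = 0
d^2y/dλ^2 + 2 (dx/dλ)(dy/dλ) = 0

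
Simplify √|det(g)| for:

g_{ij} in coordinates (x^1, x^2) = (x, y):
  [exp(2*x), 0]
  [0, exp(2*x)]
det(g) = exp(4*x)
√|det(g)| = exp(2*x)
Volume element: dV = exp(2*x) dx dy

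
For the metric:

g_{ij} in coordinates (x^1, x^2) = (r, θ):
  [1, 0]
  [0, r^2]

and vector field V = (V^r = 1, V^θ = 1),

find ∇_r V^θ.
Non-zero Christoffel symbols:
Γ^r_{θ θ} = -r
Γ^θ_{r θ} = 1/r
∇_r V^θ = ∂_r V^θ + Γ^θ_{r j} V^j
  = (0) + (0)(1) + (1/r)(1)
  = 1/r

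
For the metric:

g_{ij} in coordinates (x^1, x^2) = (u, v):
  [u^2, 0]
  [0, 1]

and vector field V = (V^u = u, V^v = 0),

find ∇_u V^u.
Non-zero Christoffel symbols:
Γ^u_{u u} = 1/u
∇_u V^u = ∂_u V^u + Γ^u_{u j} V^j
  = (1) + (1/u)(u) + (0)(0)
  = 2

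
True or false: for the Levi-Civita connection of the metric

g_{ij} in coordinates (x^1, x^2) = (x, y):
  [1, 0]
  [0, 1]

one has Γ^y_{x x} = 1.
Γ^y_{x x} = (1/2) g^{yy} (∂_x g_{yx} + ∂_x g_{yx} - ∂_y g_{xx}) = (1/2)(1)((0) + (0) - (0)) = 0
This differs from the proposed value 1.
False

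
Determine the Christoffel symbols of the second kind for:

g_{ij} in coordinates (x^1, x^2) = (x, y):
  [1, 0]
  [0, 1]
Using Γ^k_{ij} = (1/2) g^{km} (∂_i g_{mj} + ∂_j g_{mi} - ∂_m g_{ij}); the metric is diagonal, so only the m = k term contributes.
Every metric component is constant, so all ∂_m g_{ij} = 0 and every Christoffel symbol vanishes.
All Christoffel symbols are zero.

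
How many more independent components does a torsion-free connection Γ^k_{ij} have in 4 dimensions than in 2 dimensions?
Independent components in n dimensions: n × n(n+1)/2 = n^2(n+1)/2.
4D: 4 × 10 = 40
2D: 2 × 3 = 6
Difference = 40 - 6 = 34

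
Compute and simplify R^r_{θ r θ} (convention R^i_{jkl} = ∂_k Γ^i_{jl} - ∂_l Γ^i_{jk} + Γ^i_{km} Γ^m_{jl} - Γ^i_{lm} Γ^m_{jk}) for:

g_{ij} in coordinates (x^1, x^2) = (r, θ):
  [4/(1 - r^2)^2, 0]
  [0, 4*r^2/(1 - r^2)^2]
Non-zero Christoffel symbols (Γ^k_{ij} = Γ^k_{ji}):
Γ^r_{r r} = 2*r/(1 - r^2)
Γ^r_{θ θ} = (r^3 + r)/(r^2 - 1)
Γ^θ_{r θ} = (-r^2 - 1)/(r^3 - r)
R^r_{θ r θ} = ∂_r Γ^r_{θ θ} - ∂_θ Γ^r_{θ r} + Γ^r_{r m} Γ^m_{θ θ} - Γ^r_{θ m} Γ^m_{θ r}
  = ((r^4 - 4*r^2 - 1)/(r^2 - 1)^2) - (0) + (-2*r^2*(r^2 + 1)/(r^2 - 1)^2) - (-(r^2 + 1)^2/(r^2 - 1)^2) = -4*r^2/(r^2 - 1)^2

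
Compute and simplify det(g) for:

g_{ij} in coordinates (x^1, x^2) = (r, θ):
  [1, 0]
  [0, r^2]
For a 2×2 metric: det(g) = g_{11}·g_{22} - g_{12}·g_{21}
= (1)·(r^2) - (0)·(0)
= r^2 - 0
det(g) = r^2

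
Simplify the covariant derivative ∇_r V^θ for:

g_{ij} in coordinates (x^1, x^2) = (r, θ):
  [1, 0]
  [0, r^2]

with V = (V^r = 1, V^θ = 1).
Non-zero Christoffel symbols:
Γ^r_{θ θ} = -r
Γ^θ_{r θ} = 1/r
∇_r V^θ = ∂_r V^θ + Γ^θ_{r j} V^j
  = (0) + (0)(1) + (1/r)(1)
  = 1/r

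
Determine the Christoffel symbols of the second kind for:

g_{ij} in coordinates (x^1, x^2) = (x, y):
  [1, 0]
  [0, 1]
Using Γ^k_{ij} = (1/2) g^{km} (∂_i g_{mj} + ∂_j g_{mi} - ∂_m g_{ij}); the metric is diagonal, so only the m = k term contributes.
Every metric component is constant, so all ∂_m g_{ij} = 0 and every Christoffel symbol vanishes.
All Christoffel symbols are zero.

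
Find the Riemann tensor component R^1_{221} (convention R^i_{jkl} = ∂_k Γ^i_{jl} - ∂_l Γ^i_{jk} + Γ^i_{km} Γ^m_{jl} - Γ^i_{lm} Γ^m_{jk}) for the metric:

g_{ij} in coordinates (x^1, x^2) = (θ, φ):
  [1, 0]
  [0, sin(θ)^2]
Non-zero Christoffel symbols (Γ^k_{ij} = Γ^k_{ji}):
Γ^θ_{φ φ} = -sin(2*θ)/2
Γ^φ_{θ φ} = 1/tan(θ)
R^θ_{φ φ θ} = ∂_φ Γ^θ_{φ θ} - ∂_θ Γ^θ_{φ φ} + Γ^θ_{φ m} Γ^m_{φ θ} - Γ^θ_{θ m} Γ^m_{φ φ}
  = (0) - (-cos(2*θ)) + (-cos(θ)^2) - (0) = -sin(θ)^2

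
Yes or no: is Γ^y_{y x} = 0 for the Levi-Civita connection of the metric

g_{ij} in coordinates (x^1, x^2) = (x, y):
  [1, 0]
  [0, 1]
Γ^y_{y x} = (1/2) g^{yy} (∂_y g_{yx} + ∂_x g_{yy} - ∂_y g_{yx}) = (1/2)(1)((0) + (0) - (0)) = 0
This equals the proposed value 0.
Yes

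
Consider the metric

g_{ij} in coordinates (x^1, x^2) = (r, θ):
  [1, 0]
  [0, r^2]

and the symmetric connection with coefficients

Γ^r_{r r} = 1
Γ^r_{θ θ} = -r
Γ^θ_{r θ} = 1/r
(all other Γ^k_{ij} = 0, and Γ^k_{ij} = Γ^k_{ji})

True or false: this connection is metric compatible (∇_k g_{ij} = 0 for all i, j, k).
Using ∇_k g_{ij} = ∂_k g_{ij} - Γ^m_{ki} g_{mj} - Γ^m_{kj} g_{im}:
∇_r g_{rr} = (0) - (1) - (1) = -2 ≠ 0
So the connection is not metric compatible (it is not the Levi-Civita connection).
False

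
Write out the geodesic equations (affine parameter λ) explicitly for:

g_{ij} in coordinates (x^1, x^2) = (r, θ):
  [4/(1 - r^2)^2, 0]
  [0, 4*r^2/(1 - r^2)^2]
Geodesic equation: d^2x^k/dλ^2 + Γ^k_{ij} (dx^i/dλ)(dx^j/dλ) = 0.
Non-zero Christoffel symbols:
Γ^r_{r r} = 2*r/(1 - r^2)
Γ^r_{θ θ} = (r^3 + r)/(r^2 - 1)
Γ^θ_{r θ} = (-r^2 - 1)/(r^3 - r)
Substituting (the symmetric pair Γ^k_{ij}, Γ^k_{ji} combines into a factor 2):
d^2r/dλ^2 + (2*r/(1 - r^2)) (dr/dλ)^2 + ((r^3 + r)/(r^2 - 1)) (dθ/dλ)^2 = 0
d^2θ/dλ^2 + ((-2*r^2 - 2)/(r^3 - r)) (dr/dλ)(dθ/dλ) = 0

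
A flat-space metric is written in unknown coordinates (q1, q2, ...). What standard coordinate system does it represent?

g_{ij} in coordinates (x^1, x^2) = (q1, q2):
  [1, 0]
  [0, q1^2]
The line element ds^2 = dq1^2 + q1^2 dq2^2 is dr^2 + r^2 dθ^2 with q1 = r, q2 = θ.
polar coordinates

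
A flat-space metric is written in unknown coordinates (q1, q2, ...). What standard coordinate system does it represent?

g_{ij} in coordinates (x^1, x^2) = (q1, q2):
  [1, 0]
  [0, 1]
All components are constant and the metric is the identity, i.e. orthonormal rectilinear coordinates.
Cartesian (2D) coordinates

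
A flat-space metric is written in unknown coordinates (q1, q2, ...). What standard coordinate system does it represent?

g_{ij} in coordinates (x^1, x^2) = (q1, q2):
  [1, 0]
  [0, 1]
All components are constant and the metric is the identity, i.e. orthonormal rectilinear coordinates.
Cartesian (2D) coordinates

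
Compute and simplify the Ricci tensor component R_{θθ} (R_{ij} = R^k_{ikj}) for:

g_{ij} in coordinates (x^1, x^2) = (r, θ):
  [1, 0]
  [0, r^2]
Non-zero Christoffel symbols (Γ^k_{ij} = Γ^k_{ji}):
Γ^r_{θ θ} = -r
Γ^θ_{r θ} = 1/r
R^r_{θ r θ} = ∂_r Γ^r_{θ θ} - ∂_θ Γ^r_{θ r} + Γ^r_{r m} Γ^m_{θ θ} - Γ^r_{θ m} Γ^m_{θ r}
  = (-1) - (0) + (0) - (-1) = 0
R^θ_{θ θ θ} = 0 (a repeated index in an antisymmetric pair)
R_{θθ} = R^r_{θ r θ} + R^θ_{θ θ θ} = (0) + (0) = 0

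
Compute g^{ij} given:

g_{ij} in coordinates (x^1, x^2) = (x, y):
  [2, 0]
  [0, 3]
The metric is diagonal, so g^{ij} is diagonal with entries 1/g_{ii}: diag(1/2, 1/3).
g^{ij}:
  [1/2, 0]
  [0, 1/3]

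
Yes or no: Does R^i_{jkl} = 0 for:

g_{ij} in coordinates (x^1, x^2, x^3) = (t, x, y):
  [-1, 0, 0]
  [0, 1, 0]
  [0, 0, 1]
All metric components are constant, so every Christoffel symbol vanishes and R^i_{jkl} = 0.
Yes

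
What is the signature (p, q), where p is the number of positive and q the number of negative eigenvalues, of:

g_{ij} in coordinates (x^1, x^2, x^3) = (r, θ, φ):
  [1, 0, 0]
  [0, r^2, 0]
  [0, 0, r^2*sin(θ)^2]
The metric is diagonal, so its eigenvalues are the diagonal entries: 1, r^2, r^2*sin(θ)^2 (at a generic point, where coordinate-dependent entries are positive).
3 positive, 0 negative.
(3, 0) - Riemannian (positive definite)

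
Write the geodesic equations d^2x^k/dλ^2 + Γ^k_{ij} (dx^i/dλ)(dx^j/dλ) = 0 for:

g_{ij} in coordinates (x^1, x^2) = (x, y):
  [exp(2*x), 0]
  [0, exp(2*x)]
Geodesic equation: d^2x^k/dλ^2 + Γ^k_{ij} (dx^i/dλ)(dx^j/dλ) = 0.
Non-zero Christoffel symbols:
Γ^x_{x x} = 1
Γ^x_{y y} = -1
Γ^y_{x y} = 1
Substituting (the symmetric pair Γ^k_{ij}, Γ^k_{ji} combines into a factor 2):
d^2x/dλ^2 + (dx/dλ)^2 - (dy/dλ)^2 = 0
d^2y/dλ^2 + 2 (dx/dλ)(dy/dλ) = 0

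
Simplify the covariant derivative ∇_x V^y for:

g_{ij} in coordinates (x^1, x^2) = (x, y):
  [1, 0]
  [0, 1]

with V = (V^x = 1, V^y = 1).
All Christoffel symbols are zero.
∇_x V^y = ∂_x V^y + Γ^y_{x j} V^j
  = (0) + (0)(1) + (0)(1)
  = 0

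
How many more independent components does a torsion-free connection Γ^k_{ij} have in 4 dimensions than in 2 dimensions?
Independent components in n dimensions: n × n(n+1)/2 = n^2(n+1)/2.
4D: 4 × 10 = 40
2D: 2 × 3 = 6
Difference = 40 - 6 = 34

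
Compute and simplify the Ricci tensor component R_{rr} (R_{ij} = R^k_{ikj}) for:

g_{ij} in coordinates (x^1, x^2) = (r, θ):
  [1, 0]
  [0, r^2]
Non-zero Christoffel symbols (Γ^k_{ij} = Γ^k_{ji}):
Γ^r_{θ θ} = -r
Γ^θ_{r θ} = 1/r
R^r_{r r r} = 0 (a repeated index in an antisymmetric pair)
R^θ_{r θ r} = ∂_θ Γ^θ_{r r} - ∂_r Γ^θ_{r θ} + Γ^θ_{θ m} Γ^m_{r r} - Γ^θ_{r m} Γ^m_{r θ}
  = (0) - (-1/r^2) + (0) - (1/r^2) = 0
R_{rr} = R^r_{r r r} + R^θ_{r θ r} = (0) + (0) = 0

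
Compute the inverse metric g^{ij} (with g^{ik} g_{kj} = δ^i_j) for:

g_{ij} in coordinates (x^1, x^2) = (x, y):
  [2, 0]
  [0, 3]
The metric is diagonal, so g^{ij} is diagonal with entries 1/g_{ii}: diag(1/2, 1/3).
g^{ij}:
  [1/2, 0]
  [0, 1/3]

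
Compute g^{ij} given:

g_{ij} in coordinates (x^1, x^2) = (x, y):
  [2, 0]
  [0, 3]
The metric is diagonal, so g^{ij} is diagonal with entries 1/g_{ii}: diag(1/2, 1/3).
g^{ij}:
  [1/2, 0]
  [0, 1/3]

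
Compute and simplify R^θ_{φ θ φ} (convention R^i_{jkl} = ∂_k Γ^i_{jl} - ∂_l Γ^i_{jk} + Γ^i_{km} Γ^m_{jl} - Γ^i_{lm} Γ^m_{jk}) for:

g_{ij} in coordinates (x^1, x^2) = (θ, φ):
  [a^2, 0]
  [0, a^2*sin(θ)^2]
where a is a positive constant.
Non-zero Christoffel symbols (Γ^k_{ij} = Γ^k_{ji}):
Γ^θ_{φ φ} = -sin(2*θ)/2
Γ^φ_{θ φ} = 1/tan(θ)
R^θ_{φ θ φ} = ∂_θ Γ^θ_{φ φ} - ∂_φ Γ^θ_{φ θ} + Γ^θ_{θ m} Γ^m_{φ φ} - Γ^θ_{φ m} Γ^m_{φ θ}
  = (-cos(2*θ)) - (0) + (0) - (-cos(θ)^2) = sin(θ)^2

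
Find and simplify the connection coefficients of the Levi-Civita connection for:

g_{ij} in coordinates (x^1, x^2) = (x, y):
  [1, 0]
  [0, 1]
Using Γ^k_{ij} = (1/2) g^{km} (∂_i g_{mj} + ∂_j g_{mi} - ∂_m g_{ij}); the metric is diagonal, so only the m = k term contributes.
Every metric component is constant, so all ∂_m g_{ij} = 0 and every Christoffel symbol vanishes.
All Christoffel symbols are zero.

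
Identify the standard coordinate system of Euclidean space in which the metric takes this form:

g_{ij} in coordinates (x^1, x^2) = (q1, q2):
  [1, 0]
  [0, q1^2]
The line element ds^2 = dq1^2 + q1^2 dq2^2 is dr^2 + r^2 dθ^2 with q1 = r, q2 = θ.
polar coordinates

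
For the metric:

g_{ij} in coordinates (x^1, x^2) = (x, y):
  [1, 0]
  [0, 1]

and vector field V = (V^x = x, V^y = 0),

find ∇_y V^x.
All Christoffel symbols are zero.
∇_y V^x = ∂_y V^x + Γ^x_{y j} V^j
  = (0) + (0)(x) + (0)(0)
  = 0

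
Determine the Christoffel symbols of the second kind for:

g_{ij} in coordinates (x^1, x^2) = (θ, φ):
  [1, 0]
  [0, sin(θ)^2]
Using Γ^k_{ij} = (1/2) g^{km} (∂_i g_{mj} + ∂_j g_{mi} - ∂_m g_{ij}); the metric is diagonal, so only the m = k term contributes.
Non-zero symbols (using the symmetry Γ^k_{ij} = Γ^k_{ji}):
Γ^θ_{φ φ} = (1/2) g^{θθ} (∂_φ g_{θφ} + ∂_φ g_{θφ} - ∂_θ g_{φφ}) = (1/2)(1)((0) + (0) - (sin(2*θ))) = -sin(2*θ)/2
Γ^φ_{θ φ} = (1/2) g^{φφ} (∂_θ g_{φφ} + ∂_φ g_{φθ} - ∂_φ g_{θφ}) = (1/2)(1/sin(θ)^2)((sin(2*θ)) + (0) - (0)) = 1/tan(θ)
All other Christoffel symbols are zero.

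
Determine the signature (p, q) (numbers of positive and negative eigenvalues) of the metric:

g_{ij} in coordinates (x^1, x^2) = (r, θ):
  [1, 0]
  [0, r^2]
The metric is diagonal, so its eigenvalues are the diagonal entries: 1, r^2 (at a generic point, where coordinate-dependent entries are positive).
2 positive, 0 negative.
(2, 0) - Riemannian (positive definite)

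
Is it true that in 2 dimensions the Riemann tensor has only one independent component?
The number of independent components is n^2(n^2-1)/12 = 4·3/12 = 1 for n = 2 (e.g. R_{1212}).
Yes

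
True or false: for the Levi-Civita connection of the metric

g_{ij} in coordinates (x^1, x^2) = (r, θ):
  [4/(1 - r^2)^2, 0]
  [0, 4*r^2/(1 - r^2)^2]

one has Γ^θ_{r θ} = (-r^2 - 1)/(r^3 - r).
Γ^θ_{r θ} = (1/2) g^{θθ} (∂_r g_{θθ} + ∂_θ g_{θr} - ∂_θ g_{rθ}) = (1/2)((1 - r^2)^2/(4*r^2))((-8*(r^3 + r)/(r^2 - 1)^3) + (0) - (0)) = (-r^2 - 1)/(r^3 - r)
This equals the proposed value (-r^2 - 1)/(r^3 - r).
True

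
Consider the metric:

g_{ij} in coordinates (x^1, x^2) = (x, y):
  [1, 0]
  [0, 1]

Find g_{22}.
With x^1 = x, x^2 = y, g_{22} = g_{yy} is the row-2, column-2 entry of the matrix.
g_{22} = 1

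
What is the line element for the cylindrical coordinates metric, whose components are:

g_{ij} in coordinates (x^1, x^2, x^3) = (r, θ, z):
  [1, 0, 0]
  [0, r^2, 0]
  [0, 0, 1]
ds^2 = g_{ij} dx^i dx^j; only the non-zero components contribute.
ds^2 = dr^2 + r^2 dθ^2 + dz^2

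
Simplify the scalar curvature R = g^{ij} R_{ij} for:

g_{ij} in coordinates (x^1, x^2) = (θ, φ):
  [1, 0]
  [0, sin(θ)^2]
Non-zero Christoffel symbols (Γ^k_{ij} = Γ^k_{ji}):
Γ^θ_{φ φ} = -sin(2*θ)/2
Γ^φ_{θ φ} = 1/tan(θ)
Ricci tensor (R_{ij} = R^k_{ikj}): R_{θθ} = 1, R_{θφ} = 0, R_{φφ} = sin(θ)^2
Inverse metric: g^{θθ} = 1, g^{φφ} = 1/sin(θ)^2
R = g^{ij} R_{ij} = (1)(1) + (1/sin(θ)^2)(sin(θ)^2) = 2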